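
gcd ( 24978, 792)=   6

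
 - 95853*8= - 766824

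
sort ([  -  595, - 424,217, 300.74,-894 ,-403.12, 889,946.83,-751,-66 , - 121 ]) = [- 894, -751, - 595,-424, - 403.12, - 121,-66,217,300.74, 889,946.83]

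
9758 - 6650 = 3108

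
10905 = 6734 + 4171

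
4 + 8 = 12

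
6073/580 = 6073/580  =  10.47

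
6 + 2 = 8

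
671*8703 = 5839713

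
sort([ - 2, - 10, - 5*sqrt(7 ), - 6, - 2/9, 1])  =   [ - 5 * sqrt(7 ) , - 10, - 6, - 2, - 2/9,1 ] 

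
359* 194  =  69646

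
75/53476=75/53476=   0.00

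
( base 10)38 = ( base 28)1A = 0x26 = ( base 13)2C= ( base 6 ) 102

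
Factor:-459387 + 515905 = 56518 = 2^1*7^1*11^1*367^1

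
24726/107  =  24726/107 = 231.08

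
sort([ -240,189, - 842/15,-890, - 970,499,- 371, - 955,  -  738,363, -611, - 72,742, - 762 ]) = [ - 970,-955, - 890 ,-762,  -  738 , - 611,-371,-240, - 72, - 842/15, 189, 363,499, 742 ] 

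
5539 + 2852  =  8391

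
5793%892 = 441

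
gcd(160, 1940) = 20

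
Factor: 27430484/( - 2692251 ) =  - 2^2*3^( - 3 )*99713^( - 1)* 6857621^1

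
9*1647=14823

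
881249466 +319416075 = 1200665541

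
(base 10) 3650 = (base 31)3on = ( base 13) 187a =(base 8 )7102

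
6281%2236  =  1809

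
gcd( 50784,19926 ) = 6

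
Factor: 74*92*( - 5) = - 34040 = - 2^3*5^1*23^1*37^1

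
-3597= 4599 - 8196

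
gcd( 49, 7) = 7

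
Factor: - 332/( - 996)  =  3^( - 1 )=1/3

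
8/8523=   8/8523 = 0.00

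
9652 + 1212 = 10864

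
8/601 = 8/601 = 0.01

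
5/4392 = 5/4392 = 0.00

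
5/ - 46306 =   -  1+46301/46306 = - 0.00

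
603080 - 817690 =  - 214610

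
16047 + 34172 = 50219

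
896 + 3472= 4368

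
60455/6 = 60455/6  =  10075.83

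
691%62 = 9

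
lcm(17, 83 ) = 1411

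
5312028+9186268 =14498296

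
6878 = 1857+5021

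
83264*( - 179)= - 14904256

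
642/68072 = 321/34036  =  0.01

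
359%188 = 171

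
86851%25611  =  10018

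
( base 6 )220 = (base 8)124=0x54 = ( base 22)3i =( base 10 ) 84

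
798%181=74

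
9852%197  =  2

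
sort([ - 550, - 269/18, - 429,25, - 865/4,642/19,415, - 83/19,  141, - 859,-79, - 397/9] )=[ -859, - 550, - 429 , - 865/4, - 79  ,-397/9, - 269/18, - 83/19,25, 642/19,141 , 415] 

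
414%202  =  10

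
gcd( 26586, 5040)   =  126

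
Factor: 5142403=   7^2*104947^1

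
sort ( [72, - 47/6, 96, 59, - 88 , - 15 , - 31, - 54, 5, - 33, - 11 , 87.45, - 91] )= [-91, - 88 , - 54, - 33, - 31, - 15,-11, - 47/6 , 5, 59,72, 87.45, 96]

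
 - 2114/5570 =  - 1057/2785 = -0.38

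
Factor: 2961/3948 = 2^( - 2)*3^1 = 3/4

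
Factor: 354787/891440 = 2^(-4 )*5^( - 1)*11^ (-1)*19^1*71^1*263^1*1013^ (-1)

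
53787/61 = 881 + 46/61 = 881.75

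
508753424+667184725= 1175938149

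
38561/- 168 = -230 + 79/168 = - 229.53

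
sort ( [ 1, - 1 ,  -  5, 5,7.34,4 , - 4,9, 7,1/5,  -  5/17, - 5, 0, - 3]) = [ - 5, - 5,  -  4, - 3, - 1, - 5/17,0 , 1/5, 1,4,5,7, 7.34,9]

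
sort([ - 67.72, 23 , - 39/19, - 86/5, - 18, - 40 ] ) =[ - 67.72, - 40, - 18, - 86/5,-39/19,23]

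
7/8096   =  7/8096 = 0.00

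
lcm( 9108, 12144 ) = 36432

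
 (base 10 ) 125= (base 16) 7D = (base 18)6h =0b1111101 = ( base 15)85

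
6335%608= 255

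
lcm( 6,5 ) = 30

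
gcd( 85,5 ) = 5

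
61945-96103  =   - 34158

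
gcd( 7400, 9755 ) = 5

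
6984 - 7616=-632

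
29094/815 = 35 + 569/815 =35.70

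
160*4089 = 654240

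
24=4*6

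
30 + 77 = 107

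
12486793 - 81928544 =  - 69441751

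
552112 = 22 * 25096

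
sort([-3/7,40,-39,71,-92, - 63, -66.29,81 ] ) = [ - 92,-66.29, - 63,- 39,-3/7, 40, 71, 81]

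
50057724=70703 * 708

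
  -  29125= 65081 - 94206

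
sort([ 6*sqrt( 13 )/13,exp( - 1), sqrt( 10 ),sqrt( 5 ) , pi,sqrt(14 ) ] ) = [ exp( - 1 ), 6  *sqrt (13) /13, sqrt( 5),pi, sqrt( 10 ), sqrt(14)] 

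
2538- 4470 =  - 1932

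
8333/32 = 260 + 13/32 = 260.41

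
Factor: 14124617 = 13^1*1086509^1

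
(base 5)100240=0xc7b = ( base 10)3195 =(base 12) 1A23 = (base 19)8g3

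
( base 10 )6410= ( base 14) 249C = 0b1100100001010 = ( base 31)6KO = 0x190A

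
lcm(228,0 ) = 0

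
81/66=1  +  5/22 = 1.23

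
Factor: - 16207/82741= - 19^1*97^(-1 )= -19/97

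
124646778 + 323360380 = 448007158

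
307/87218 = 307/87218=0.00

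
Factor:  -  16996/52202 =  - 14/43 = -2^1*7^1*43^( - 1)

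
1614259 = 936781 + 677478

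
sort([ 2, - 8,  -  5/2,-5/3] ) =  [-8, -5/2, - 5/3, 2] 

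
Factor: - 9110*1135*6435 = -2^1*3^2*5^3*11^1 * 13^1*227^1*911^1=- 66536934750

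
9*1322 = 11898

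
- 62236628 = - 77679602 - -15442974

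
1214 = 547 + 667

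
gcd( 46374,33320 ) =2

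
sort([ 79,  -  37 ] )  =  [-37,79 ]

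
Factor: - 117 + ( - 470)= - 587 = - 587^1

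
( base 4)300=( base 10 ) 48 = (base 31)1H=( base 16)30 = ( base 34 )1e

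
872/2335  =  872/2335 = 0.37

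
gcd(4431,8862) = 4431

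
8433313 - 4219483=4213830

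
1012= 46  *22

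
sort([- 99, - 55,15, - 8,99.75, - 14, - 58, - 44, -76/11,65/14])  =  [ - 99, - 58, - 55, - 44,-14, - 8, - 76/11,65/14, 15,99.75 ]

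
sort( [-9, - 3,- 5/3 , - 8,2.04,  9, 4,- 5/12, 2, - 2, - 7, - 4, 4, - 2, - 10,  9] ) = [ - 10,-9, - 8, - 7, - 4,-3, - 2, - 2,-5/3,  -  5/12, 2,2.04,4, 4, 9, 9]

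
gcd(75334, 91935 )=1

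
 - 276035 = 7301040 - 7577075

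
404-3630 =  - 3226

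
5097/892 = 5+637/892 = 5.71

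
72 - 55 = 17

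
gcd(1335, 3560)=445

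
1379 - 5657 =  - 4278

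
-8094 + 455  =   - 7639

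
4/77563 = 4/77563 = 0.00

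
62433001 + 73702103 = 136135104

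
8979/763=8979/763 =11.77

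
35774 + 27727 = 63501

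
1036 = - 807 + 1843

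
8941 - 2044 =6897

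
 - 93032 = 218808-311840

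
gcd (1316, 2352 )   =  28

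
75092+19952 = 95044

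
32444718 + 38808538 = 71253256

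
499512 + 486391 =985903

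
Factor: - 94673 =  - 17^1*5569^1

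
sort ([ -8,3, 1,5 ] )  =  [ - 8, 1, 3, 5] 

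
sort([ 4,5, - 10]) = [ - 10,4, 5]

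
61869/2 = 61869/2 = 30934.50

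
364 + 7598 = 7962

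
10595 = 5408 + 5187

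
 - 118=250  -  368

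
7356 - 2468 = 4888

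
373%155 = 63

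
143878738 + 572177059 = 716055797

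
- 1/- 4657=1/4657 =0.00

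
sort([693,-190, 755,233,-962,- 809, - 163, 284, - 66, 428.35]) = [ - 962, - 809, - 190, - 163, - 66, 233, 284 , 428.35, 693, 755]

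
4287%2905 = 1382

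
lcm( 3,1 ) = 3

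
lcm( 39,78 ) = 78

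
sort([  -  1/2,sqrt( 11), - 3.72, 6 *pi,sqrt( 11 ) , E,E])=[-3.72 , - 1/2,E, E , sqrt( 11)  ,  sqrt(11),6*pi]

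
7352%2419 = 95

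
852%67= 48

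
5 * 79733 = 398665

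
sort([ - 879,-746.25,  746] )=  [-879,- 746.25, 746 ] 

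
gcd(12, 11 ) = 1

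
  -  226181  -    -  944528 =718347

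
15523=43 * 361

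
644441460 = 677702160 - 33260700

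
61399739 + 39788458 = 101188197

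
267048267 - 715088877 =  - 448040610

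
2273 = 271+2002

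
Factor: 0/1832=0 = 0^1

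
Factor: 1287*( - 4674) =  - 6015438 = - 2^1*3^3*11^1*13^1* 19^1  *41^1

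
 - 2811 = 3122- 5933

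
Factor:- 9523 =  - 89^1*107^1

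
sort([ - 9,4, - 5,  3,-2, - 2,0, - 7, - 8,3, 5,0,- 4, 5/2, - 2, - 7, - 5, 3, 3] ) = [ - 9, - 8,-7, - 7, - 5, - 5, - 4, - 2, - 2,-2, 0 , 0, 5/2, 3,3, 3,3 , 4, 5] 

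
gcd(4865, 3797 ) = 1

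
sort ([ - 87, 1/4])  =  [ - 87 , 1/4]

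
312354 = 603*518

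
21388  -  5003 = 16385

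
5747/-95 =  - 5747/95 = - 60.49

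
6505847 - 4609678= 1896169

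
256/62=4 + 4/31 = 4.13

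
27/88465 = 27/88465 = 0.00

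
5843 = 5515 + 328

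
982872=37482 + 945390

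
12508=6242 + 6266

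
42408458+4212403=46620861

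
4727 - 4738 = - 11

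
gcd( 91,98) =7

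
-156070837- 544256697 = -700327534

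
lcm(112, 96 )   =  672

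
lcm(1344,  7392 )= 14784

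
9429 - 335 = 9094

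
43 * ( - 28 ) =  - 1204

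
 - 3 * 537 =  - 1611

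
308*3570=1099560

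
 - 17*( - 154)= 2618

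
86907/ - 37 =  - 2349  +  6/37 = - 2348.84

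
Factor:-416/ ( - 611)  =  2^5 * 47^( - 1 ) = 32/47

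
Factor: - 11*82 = -902 = - 2^1*11^1*41^1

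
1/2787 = 1/2787 =0.00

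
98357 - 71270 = 27087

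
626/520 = 1+53/260= 1.20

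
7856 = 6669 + 1187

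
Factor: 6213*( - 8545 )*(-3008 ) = 159694975680 = 2^6*3^1*5^1*19^1*47^1*109^1*1709^1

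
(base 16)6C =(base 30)3i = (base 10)108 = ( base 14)7a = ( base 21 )53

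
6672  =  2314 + 4358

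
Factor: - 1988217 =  - 3^2*7^1 * 11^1 * 19^1 * 151^1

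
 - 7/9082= - 7/9082 = -0.00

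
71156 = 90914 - 19758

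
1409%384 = 257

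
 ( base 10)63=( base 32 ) 1v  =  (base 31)21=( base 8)77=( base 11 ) 58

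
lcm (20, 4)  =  20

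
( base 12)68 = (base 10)80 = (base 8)120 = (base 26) 32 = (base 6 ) 212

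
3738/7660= 1869/3830 = 0.49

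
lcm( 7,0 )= 0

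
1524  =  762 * 2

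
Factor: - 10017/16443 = -3^ ( -1)*29^(-1 ) *53^1 = -  53/87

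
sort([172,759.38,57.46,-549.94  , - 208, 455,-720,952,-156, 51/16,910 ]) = [ - 720,-549.94, - 208, - 156,51/16, 57.46,172,455, 759.38,  910, 952]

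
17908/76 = 4477/19 = 235.63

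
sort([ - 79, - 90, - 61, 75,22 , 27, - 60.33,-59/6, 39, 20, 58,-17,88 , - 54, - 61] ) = [ - 90, - 79, - 61, - 61, - 60.33, - 54, - 17,  -  59/6,20,22,27, 39 , 58,  75,88 ] 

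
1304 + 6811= 8115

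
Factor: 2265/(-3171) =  - 5/7 = - 5^1*7^(  -  1)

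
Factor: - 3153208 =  - 2^3*23^1*17137^1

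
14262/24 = 2377/4= 594.25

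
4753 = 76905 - 72152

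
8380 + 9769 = 18149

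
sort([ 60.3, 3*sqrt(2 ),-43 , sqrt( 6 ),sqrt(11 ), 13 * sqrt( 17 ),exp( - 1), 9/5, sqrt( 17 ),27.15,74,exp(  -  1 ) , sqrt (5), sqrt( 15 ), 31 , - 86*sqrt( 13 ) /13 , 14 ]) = [ - 43, - 86*sqrt( 13)/13, exp( - 1), exp ( -1), 9/5,  sqrt( 5 )  ,  sqrt( 6 ) , sqrt( 11),sqrt( 15) , sqrt( 17),3*sqrt( 2) , 14,27.15, 31,13 * sqrt (17), 60.3, 74 ]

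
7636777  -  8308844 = -672067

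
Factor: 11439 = 3^2 * 31^1*41^1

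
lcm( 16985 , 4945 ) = 390655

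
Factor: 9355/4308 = 2^(-2)*3^(-1)*5^1*359^( - 1 )*1871^1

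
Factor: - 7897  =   - 53^1*149^1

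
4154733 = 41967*99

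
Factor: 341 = 11^1*31^1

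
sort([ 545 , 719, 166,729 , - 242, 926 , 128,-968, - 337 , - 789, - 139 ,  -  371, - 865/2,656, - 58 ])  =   [ - 968, - 789, - 865/2,-371, - 337 , - 242 , - 139, - 58 , 128, 166,  545, 656,719,729, 926]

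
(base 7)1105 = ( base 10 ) 397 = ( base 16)18D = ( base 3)112201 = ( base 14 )205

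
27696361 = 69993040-42296679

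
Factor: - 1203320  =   - 2^3*5^1*67^1*449^1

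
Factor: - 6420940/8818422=- 3210470/4409211 = - 2^1*3^ ( - 1)*5^1*47^( - 1)*31271^(  -  1 )*321047^1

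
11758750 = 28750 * 409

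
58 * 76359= 4428822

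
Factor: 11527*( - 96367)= -1110822409 = - 29^1*3323^1*11527^1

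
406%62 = 34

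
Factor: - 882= - 2^1*3^2*7^2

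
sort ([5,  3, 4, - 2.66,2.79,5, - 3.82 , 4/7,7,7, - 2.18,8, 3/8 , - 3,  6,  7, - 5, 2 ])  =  [-5, - 3.82, - 3,-2.66, - 2.18,3/8,4/7, 2, 2.79,3,4,5, 5, 6,7, 7,7, 8 ]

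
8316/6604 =1 + 428/1651 = 1.26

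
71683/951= 75  +  358/951 = 75.38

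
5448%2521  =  406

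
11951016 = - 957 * ( - 12488)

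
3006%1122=762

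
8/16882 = 4/8441= 0.00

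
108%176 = 108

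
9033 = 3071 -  - 5962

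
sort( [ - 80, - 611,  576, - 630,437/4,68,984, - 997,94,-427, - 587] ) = [  -  997, - 630,-611, - 587,-427, - 80,68,94,437/4, 576,984 ]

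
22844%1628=52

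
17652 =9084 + 8568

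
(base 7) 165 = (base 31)33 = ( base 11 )88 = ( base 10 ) 96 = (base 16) 60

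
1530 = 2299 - 769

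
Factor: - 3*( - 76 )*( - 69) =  - 15732 = - 2^2 * 3^2*19^1 *23^1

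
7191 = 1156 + 6035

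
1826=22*83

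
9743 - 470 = 9273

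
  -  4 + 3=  - 1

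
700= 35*20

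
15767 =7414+8353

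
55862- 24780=31082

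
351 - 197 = 154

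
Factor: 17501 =11^1  *  37^1*43^1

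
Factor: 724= 2^2*181^1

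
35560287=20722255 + 14838032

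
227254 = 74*3071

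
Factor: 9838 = 2^1*4919^1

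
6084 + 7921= 14005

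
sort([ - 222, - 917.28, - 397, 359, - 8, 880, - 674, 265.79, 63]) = [ - 917.28, - 674,- 397, - 222, - 8, 63 , 265.79,359, 880]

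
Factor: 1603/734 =2^(-1 ) *7^1 *229^1*367^(-1)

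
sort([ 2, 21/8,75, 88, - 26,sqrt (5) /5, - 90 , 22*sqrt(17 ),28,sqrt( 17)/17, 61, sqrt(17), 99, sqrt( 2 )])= [- 90,-26, sqrt(17) /17,sqrt(5)/5,  sqrt( 2),2,21/8,sqrt(17 ),28,  61, 75 , 88,  22 * sqrt(17 ),99]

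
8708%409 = 119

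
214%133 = 81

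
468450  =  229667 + 238783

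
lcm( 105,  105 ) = 105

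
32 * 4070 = 130240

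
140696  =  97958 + 42738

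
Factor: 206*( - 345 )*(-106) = 2^2*3^1* 5^1*23^1*53^1*103^1  =  7533420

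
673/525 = 673/525= 1.28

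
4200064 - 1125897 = 3074167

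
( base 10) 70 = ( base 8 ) 106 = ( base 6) 154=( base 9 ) 77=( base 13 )55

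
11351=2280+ 9071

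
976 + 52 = 1028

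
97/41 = 97/41 = 2.37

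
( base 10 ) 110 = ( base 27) 42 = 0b1101110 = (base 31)3h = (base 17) 68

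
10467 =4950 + 5517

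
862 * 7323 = 6312426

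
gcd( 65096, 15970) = 2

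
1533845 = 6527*235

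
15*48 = 720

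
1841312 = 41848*44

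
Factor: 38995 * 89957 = 5^1*7^1*11^1 *71^1*181^1*709^1 = 3507873215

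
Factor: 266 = 2^1*7^1*19^1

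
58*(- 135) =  - 7830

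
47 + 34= 81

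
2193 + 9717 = 11910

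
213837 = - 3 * (  -  71279)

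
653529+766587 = 1420116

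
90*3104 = 279360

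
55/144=55/144 = 0.38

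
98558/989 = 98558/989= 99.65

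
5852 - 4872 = 980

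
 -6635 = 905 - 7540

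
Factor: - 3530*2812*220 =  - 2^5*5^2*11^1*19^1 * 37^1*353^1 =-  2183799200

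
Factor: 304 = 2^4 * 19^1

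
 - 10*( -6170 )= 61700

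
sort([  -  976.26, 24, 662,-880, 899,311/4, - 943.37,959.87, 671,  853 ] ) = [ - 976.26 , - 943.37, - 880,24,311/4,662,671,853,899,959.87]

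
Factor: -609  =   - 3^1*7^1*29^1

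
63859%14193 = 7087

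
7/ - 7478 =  - 1 + 7471/7478 = - 0.00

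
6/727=6/727 = 0.01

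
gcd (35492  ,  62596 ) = 4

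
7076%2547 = 1982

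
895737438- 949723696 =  - 53986258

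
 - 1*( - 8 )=8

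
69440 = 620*112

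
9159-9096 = 63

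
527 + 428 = 955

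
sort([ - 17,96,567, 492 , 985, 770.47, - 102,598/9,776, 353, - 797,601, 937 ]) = [ - 797, - 102, - 17,598/9, 96,353,492,567,601, 770.47 , 776,937, 985 ]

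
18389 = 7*2627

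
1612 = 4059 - 2447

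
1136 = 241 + 895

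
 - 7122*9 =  - 64098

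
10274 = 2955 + 7319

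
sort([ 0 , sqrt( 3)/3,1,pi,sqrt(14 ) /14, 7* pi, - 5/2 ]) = [  -  5/2 , 0, sqrt(14 )/14, sqrt(3) /3 , 1,pi , 7 * pi]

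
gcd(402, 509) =1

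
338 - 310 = 28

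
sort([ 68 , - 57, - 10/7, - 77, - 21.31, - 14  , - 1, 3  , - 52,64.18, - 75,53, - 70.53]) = [ - 77, - 75, - 70.53,-57, - 52, - 21.31,-14, - 10/7, - 1, 3 , 53, 64.18,68] 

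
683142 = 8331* 82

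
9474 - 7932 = 1542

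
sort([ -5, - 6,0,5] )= [-6, - 5,0, 5]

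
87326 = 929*94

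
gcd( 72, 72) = 72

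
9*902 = 8118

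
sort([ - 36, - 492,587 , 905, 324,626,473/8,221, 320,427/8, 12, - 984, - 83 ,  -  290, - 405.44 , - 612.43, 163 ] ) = [  -  984, - 612.43,-492,-405.44,  -  290, - 83,  -  36,12,427/8 , 473/8, 163, 221, 320, 324,587, 626,905 ] 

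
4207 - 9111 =- 4904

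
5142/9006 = 857/1501 = 0.57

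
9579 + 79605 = 89184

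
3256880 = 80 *40711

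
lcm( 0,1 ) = 0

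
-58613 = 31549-90162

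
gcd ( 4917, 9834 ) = 4917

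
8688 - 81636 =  - 72948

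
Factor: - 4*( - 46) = 2^3*23^1= 184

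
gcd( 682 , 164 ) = 2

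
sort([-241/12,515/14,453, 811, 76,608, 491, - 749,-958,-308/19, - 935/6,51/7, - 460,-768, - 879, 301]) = [-958,-879, - 768,-749,-460,  -  935/6, -241/12, - 308/19,51/7, 515/14, 76, 301,453, 491,608,811 ] 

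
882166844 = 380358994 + 501807850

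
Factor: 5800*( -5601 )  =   - 2^3 *3^1*5^2*29^1*1867^1= - 32485800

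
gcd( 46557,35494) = 1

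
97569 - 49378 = 48191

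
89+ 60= 149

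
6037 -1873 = 4164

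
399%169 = 61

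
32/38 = 16/19=0.84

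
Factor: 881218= 2^1*13^1* 33893^1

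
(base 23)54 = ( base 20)5j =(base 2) 1110111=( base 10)119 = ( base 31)3q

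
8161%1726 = 1257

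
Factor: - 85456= - 2^4 * 7^2*109^1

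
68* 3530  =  240040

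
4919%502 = 401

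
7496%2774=1948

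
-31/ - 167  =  31/167 = 0.19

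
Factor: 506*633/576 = 2^ ( - 5 )*3^ ( - 1)*11^1 * 23^1*211^1 = 53383/96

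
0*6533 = 0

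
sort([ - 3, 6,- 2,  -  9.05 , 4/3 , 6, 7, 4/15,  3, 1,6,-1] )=[ -9.05, - 3, - 2,-1, 4/15,1, 4/3,3, 6, 6,6, 7]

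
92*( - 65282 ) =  - 6005944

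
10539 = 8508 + 2031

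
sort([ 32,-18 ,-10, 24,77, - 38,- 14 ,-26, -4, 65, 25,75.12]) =[ - 38, - 26, - 18,-14, - 10,-4 , 24 , 25,32, 65,75.12,77 ]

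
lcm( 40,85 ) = 680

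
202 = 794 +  - 592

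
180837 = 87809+93028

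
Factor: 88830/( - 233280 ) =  - 329/864 = - 2^(-5)*3^( - 3)*7^1*47^1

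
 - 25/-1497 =25/1497 = 0.02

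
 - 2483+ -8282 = -10765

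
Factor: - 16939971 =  - 3^2 * 181^1*10399^1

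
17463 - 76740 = - 59277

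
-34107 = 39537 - 73644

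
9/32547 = 3/10849 =0.00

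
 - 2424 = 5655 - 8079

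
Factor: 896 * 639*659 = 377306496 = 2^7 * 3^2 * 7^1*71^1 * 659^1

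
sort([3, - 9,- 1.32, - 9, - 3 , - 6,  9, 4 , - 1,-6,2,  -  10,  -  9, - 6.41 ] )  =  [ - 10,- 9, - 9, - 9, - 6.41,  -  6, - 6,-3,-1.32, - 1,2,3,4 , 9 ]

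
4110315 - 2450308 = 1660007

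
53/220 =53/220 = 0.24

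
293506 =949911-656405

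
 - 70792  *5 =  - 353960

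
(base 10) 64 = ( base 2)1000000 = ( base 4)1000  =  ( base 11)59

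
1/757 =1/757 = 0.00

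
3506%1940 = 1566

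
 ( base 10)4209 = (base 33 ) 3SI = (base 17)E9A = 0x1071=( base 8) 10161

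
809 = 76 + 733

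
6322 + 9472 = 15794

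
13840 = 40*346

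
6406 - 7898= - 1492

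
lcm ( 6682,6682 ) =6682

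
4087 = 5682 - 1595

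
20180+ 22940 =43120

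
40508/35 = 40508/35 = 1157.37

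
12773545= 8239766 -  -4533779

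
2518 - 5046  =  - 2528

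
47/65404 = 47/65404 = 0.00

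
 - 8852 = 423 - 9275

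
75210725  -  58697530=16513195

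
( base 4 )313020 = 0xDC8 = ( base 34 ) 31Q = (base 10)3528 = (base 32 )3E8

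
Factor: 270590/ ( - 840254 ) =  - 135295/420127= - 5^1*41^( - 1)  *  10247^( - 1)*27059^1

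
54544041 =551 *98991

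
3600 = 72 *50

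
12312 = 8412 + 3900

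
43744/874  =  50 + 22/437  =  50.05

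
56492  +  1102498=1158990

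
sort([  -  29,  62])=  [ - 29 , 62 ]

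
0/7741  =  0 =0.00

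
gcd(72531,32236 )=8059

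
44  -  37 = 7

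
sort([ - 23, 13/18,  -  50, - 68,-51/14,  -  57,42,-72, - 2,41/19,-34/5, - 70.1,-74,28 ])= [ - 74,  -  72,  -  70.1, - 68, - 57, - 50,-23,  -  34/5, - 51/14, - 2,13/18,41/19 , 28,42 ]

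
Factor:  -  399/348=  - 2^( - 2)*7^1*19^1*29^( - 1 ) = - 133/116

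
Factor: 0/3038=0^1= 0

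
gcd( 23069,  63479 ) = 1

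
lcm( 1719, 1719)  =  1719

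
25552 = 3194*8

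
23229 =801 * 29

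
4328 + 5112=9440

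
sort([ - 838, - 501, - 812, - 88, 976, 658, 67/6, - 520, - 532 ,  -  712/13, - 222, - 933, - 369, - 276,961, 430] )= [ - 933, - 838, - 812, -532, - 520, - 501,  -  369, - 276,  -  222 , - 88,  -  712/13, 67/6, 430, 658,961, 976 ] 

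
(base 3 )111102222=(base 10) 9800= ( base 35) 800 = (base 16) 2648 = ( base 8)23110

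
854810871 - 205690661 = 649120210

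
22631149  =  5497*4117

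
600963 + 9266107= 9867070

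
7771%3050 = 1671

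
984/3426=164/571 = 0.29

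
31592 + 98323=129915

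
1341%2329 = 1341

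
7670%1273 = 32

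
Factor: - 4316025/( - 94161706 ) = 2^( - 1)*3^1*5^2*7^1*8221^1 * 47080853^ ( - 1 ) 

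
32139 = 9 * 3571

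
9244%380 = 124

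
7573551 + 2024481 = 9598032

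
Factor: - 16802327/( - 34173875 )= 5^(-3)*67^2*197^1*14389^(-1) = 884333/1798625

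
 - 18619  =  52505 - 71124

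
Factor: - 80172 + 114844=34672 = 2^4*11^1*197^1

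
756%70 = 56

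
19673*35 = 688555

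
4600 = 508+4092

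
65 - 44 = 21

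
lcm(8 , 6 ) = 24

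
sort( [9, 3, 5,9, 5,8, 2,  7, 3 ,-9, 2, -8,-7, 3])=[-9,-8, - 7, 2, 2, 3,3, 3 , 5,5, 7,8, 9, 9]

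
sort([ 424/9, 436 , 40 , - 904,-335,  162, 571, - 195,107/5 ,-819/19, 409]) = [ - 904, - 335, - 195,-819/19, 107/5,  40, 424/9,  162,409,436, 571]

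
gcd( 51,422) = 1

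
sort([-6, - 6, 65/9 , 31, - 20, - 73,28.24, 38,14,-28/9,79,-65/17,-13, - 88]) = [ - 88, - 73,- 20 ,  -  13, - 6 , - 6, - 65/17 ,  -  28/9,  65/9, 14,28.24, 31, 38, 79] 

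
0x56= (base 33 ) 2k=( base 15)5b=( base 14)62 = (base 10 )86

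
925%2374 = 925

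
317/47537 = 317/47537 = 0.01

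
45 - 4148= - 4103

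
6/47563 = 6/47563=0.00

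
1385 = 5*277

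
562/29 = 562/29 = 19.38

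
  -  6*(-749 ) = 4494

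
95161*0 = 0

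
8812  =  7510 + 1302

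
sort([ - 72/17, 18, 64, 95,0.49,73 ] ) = [ - 72/17,0.49,18,64,  73,95 ] 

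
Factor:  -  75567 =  - 3^1*25189^1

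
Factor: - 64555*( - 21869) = 5^1*19^1*1151^1*12911^1 = 1411753295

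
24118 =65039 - 40921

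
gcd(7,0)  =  7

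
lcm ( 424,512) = 27136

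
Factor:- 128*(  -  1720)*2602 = 572856320 = 2^11*5^1*43^1*1301^1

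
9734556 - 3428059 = 6306497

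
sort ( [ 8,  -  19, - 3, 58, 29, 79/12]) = [ - 19,  -  3,79/12, 8, 29,58 ]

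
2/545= 2/545=0.00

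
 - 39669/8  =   - 39669/8 = -4958.62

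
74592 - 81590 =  - 6998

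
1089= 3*363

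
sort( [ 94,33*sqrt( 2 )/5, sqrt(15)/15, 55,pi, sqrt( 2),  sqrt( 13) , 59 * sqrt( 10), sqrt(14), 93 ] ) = [ sqrt( 15 ) /15, sqrt( 2),pi,sqrt( 13 ) , sqrt( 14 ),  33 * sqrt(2) /5,  55, 93,94 , 59 * sqrt( 10)]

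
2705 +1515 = 4220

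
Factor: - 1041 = - 3^1*347^1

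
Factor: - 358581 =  - 3^1*17^1*79^1* 89^1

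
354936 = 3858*92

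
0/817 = 0 = 0.00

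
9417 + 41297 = 50714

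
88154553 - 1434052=86720501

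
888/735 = 1 + 51/245 = 1.21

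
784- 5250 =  - 4466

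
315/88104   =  105/29368=0.00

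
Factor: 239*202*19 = 2^1*19^1 * 101^1*239^1 = 917282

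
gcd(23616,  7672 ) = 8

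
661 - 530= 131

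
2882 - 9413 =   -  6531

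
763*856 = 653128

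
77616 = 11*7056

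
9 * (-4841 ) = - 43569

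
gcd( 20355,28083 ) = 69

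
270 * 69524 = 18771480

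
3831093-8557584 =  - 4726491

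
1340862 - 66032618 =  -64691756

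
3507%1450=607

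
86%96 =86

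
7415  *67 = 496805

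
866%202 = 58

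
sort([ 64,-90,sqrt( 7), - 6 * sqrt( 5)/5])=[  -  90, - 6*sqrt( 5)/5, sqrt(7 ), 64 ]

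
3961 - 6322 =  - 2361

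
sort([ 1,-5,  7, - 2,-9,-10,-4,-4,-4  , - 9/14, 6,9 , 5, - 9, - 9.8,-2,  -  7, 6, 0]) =[-10, - 9.8, - 9,-9, - 7, - 5, - 4,-4,  -  4 , - 2, - 2, - 9/14,  0,1,5, 6,6,7,9 ] 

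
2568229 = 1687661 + 880568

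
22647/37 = 22647/37 = 612.08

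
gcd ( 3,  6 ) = 3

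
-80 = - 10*8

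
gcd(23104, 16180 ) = 4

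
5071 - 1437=3634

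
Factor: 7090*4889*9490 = 328951964900 = 2^2*5^2 *13^1*73^1*709^1*4889^1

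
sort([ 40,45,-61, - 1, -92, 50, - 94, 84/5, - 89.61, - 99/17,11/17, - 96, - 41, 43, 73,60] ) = [ - 96, - 94, - 92, - 89.61,  -  61, -41, - 99/17,-1,11/17 , 84/5,40,  43, 45,  50, 60,73] 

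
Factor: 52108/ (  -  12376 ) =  - 1861/442 = - 2^( - 1 ) * 13^( -1)*17^( - 1)*1861^1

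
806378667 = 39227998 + 767150669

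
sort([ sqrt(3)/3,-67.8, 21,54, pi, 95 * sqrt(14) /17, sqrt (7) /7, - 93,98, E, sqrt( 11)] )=[ - 93 , - 67.8 , sqrt(7 ) /7, sqrt ( 3)/3,E, pi, sqrt( 11),95*sqrt( 14 )/17,  21,54, 98 ] 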